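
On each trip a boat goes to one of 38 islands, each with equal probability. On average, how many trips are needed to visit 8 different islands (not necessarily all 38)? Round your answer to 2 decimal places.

8.85

With k distinct islands already seen, the next new one arrives after an expected 38/(38-k) trips.
Sum over k = 0,...,7: E = 38/38 + 38/37 + 38/36 + ... + 38/32 + 38/31 = 8.851.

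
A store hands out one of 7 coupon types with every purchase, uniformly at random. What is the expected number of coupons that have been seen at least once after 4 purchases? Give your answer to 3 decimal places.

3.222

For each coupon, P(seen in 4 purchases) = 1 - (6/7)^4 = 0.4602.
By linearity of expectation, E[distinct seen] = 7·(1 - (6/7)^4) = 3.2216.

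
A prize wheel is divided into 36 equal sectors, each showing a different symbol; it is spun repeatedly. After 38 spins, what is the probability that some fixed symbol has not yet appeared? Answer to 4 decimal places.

0.3428

On each spin the fixed symbol fails to appear with probability 35/36.
P(still missing after 38) = (35/36)^38 = 0.34284.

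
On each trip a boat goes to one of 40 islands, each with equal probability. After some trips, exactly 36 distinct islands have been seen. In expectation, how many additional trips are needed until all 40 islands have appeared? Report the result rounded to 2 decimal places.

The wait to go from k to k+1 distinct islands is geometric with mean 40/(40-k).
Sum over k = 36,...,39: E = 40/4 + 40/3 + 40/2 + 40/1 = 83.333.

83.33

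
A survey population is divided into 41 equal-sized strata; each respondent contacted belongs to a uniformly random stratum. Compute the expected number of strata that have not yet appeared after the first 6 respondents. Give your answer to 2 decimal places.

For each stratum, P(unseen after 6) = (40/41)^6 = 0.862.
By linearity of expectation, E[unseen] = 41·(40/41)^6 = 35.354.

35.35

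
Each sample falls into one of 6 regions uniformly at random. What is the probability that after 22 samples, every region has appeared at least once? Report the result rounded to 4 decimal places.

Let A_i be the event that region i is missing after 22 samples. By inclusion–exclusion on the A_i,
P(all seen) = Σ_{j=0}^{6} (-1)^j C(6,j)((6-j)/6)^22
= 1.00000 - 0.10868 + 0.00200 - 0.00000 + 0.00000 - 0.00000 + 0.00000
= 0.89332.

0.8933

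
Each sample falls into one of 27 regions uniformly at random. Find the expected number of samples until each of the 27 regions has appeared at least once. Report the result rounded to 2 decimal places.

Split into phases: going from k distinct to k+1 distinct takes on average 27/(27-k) samples.
E[T] = 27/27 + 27/26 + 27/25 + ... + 27/2 + 27/1 = 27·H_{27}.
H_{27} = 3.891, so E[T] = 105.069.

105.07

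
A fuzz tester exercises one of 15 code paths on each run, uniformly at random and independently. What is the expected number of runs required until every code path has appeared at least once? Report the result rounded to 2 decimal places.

49.77

Split into phases: going from k distinct to k+1 distinct takes on average 15/(15-k) runs.
E[T] = 15/15 + 15/14 + 15/13 + ... + 15/2 + 15/1 = 15·H_{15}.
H_{15} = 3.318, so E[T] = 49.773.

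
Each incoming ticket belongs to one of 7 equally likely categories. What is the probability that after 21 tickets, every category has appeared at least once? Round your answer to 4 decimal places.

0.7427

Let A_i be the event that category i is missing after 21 tickets. By inclusion–exclusion on the A_i,
P(all seen) = Σ_{j=0}^{7} (-1)^j C(7,j)((7-j)/7)^21
= 1.00000 - 0.27493 + 0.01793 - 0.00028 + 0.00000 - 0.00000 + 0.00000 - 0.00000
= 0.74273.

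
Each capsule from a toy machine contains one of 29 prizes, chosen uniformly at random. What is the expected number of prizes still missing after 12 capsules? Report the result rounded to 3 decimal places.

For each prize, P(unseen after 12) = (28/29)^12 = 0.6563.
By linearity of expectation, E[unseen] = 29·(28/29)^12 = 19.0335.

19.033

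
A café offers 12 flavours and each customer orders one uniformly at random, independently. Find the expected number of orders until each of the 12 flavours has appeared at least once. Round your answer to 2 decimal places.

37.24

The wait to go from k to k+1 distinct flavours is geometric with mean 12/(12-k).
E[T] = 12/12 + 12/11 + 12/10 + ... + 12/2 + 12/1 = 12·H_{12}.
H_{12} = 3.103, so E[T] = 37.239.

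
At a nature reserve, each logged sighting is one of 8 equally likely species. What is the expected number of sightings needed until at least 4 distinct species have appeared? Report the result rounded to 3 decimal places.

5.076

With k distinct species already seen, the next new one arrives after an expected 8/(8-k) sightings.
Sum over k = 0,...,3: E = 8/8 + 8/7 + 8/6 + 8/5 = 5.0762.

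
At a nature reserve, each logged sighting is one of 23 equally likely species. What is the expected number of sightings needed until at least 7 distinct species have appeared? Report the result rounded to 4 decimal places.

8.1319

With k distinct species already seen, the next new one arrives after an expected 23/(23-k) sightings.
Sum over k = 0,...,6: E = 23/23 + 23/22 + 23/21 + ... + 23/18 + 23/17 = 8.13194.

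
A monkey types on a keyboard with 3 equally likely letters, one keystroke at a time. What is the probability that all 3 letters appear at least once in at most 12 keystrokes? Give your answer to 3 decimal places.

0.977

By inclusion–exclusion over which letters are missing,
P(all seen) = Σ_{j=0}^{3} (-1)^j C(3,j)((3-j)/3)^12
= 1.0000 - 0.0231 + 0.0000 - 0.0000
= 0.9769.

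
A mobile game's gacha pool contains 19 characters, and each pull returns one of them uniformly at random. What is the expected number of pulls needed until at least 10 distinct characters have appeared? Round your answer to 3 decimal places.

Going from k to k+1 distinct takes a geometric number of pulls with mean 19/(19-k).
Sum over k = 0,...,9: E = 19/19 + 19/18 + 19/17 + ... + 19/11 + 19/10 = 13.6567.

13.657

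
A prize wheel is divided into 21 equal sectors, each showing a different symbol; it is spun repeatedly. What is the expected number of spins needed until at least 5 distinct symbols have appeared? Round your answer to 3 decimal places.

Going from k to k+1 distinct takes a geometric number of spins with mean 21/(21-k).
Sum over k = 0,...,4: E = 21/21 + 21/20 + 21/19 + 21/18 + 21/17 = 5.5572.

5.557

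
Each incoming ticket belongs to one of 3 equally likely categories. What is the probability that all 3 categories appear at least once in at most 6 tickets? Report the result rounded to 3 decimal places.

0.741

Let A_i be the event that category i is missing after 6 tickets. By inclusion–exclusion on the A_i,
P(all seen) = Σ_{j=0}^{3} (-1)^j C(3,j)((3-j)/3)^6
= 1.0000 - 0.2634 + 0.0041 - 0.0000
= 0.7407.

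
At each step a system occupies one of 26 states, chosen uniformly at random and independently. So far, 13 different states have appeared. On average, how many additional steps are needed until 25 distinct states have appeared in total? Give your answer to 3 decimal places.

56.683

The wait to go from k to k+1 distinct states is geometric with mean 26/(26-k).
Sum over k = 13,...,24: E = 26/13 + 26/12 + 26/11 + ... + 26/3 + 26/2 = 56.6835.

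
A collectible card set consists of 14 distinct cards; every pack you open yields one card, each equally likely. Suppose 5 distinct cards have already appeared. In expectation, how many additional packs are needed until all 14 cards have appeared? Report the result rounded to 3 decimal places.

39.606

The wait to go from k to k+1 distinct cards is geometric with mean 14/(14-k).
Sum over k = 5,...,13: E = 14/9 + 14/8 + 14/7 + ... + 14/2 + 14/1 = 39.6056.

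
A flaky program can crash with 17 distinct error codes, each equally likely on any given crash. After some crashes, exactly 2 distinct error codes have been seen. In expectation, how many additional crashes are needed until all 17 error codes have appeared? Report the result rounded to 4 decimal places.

56.4099

With k distinct error codes already seen, the next new one takes an expected 17/(17-k) crashes.
Sum over k = 2,...,16: E = 17/15 + 17/14 + 17/13 + ... + 17/2 + 17/1 = 56.40989.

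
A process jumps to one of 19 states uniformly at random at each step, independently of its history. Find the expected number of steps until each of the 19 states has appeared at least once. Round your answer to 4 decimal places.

After k distinct states have appeared, the next step gives a new one with probability (19-k)/19, so the expected wait for the (k+1)-th is 19/(19-k).
E[T] = 19/19 + 19/18 + 19/17 + ... + 19/2 + 19/1 = 19·H_{19}.
H_{19} = 3.54774, so E[T] = 67.40705.

67.4071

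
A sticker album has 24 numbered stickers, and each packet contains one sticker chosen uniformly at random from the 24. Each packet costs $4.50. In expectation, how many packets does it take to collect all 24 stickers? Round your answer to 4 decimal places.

The wait to go from k to k+1 distinct stickers is geometric with mean 24/(24-k).
E[T] = 24/24 + 24/23 + 24/22 + ... + 24/2 + 24/1 = 24·H_{24}.
H_{24} = 3.77596, so E[T] = 90.62300.

90.6230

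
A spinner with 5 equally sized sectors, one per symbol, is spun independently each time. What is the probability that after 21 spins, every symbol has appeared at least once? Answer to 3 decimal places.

0.954

Let A_i be the event that symbol i is missing after 21 spins. By inclusion–exclusion on the A_i,
P(all seen) = Σ_{j=0}^{5} (-1)^j C(5,j)((5-j)/5)^21
= 1.0000 - 0.0461 + 0.0002 - 0.0000 + 0.0000 - 0.0000
= 0.9541.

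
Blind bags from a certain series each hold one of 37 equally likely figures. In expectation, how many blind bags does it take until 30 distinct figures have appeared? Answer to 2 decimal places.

With k distinct figures already seen, the next new one arrives after an expected 37/(37-k) blind bags.
Sum over k = 0,...,29: E = 37/37 + 37/36 + 37/35 + ... + 37/9 + 37/8 = 59.523.

59.52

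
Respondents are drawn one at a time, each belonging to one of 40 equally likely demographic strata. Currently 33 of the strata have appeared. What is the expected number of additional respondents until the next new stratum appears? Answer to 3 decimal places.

5.714

The number of respondents until the next new stratum is geometric with success probability 7/40, so its mean is 40/7.
E = 40/7 = 5.7143.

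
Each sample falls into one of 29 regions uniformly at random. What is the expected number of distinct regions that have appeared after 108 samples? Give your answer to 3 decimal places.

28.345

For each region, P(seen in 108 samples) = 1 - (28/29)^108 = 0.9774.
By linearity of expectation, E[distinct seen] = 29·(1 - (28/29)^108) = 28.3446.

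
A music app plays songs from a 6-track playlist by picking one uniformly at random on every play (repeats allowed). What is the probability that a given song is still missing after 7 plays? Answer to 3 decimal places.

On each play the fixed song fails to appear with probability 5/6.
P(still missing after 7) = (5/6)^7 = 0.2791.

0.279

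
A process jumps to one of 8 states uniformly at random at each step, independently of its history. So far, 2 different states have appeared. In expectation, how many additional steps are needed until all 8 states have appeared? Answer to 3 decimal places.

The wait to go from k to k+1 distinct states is geometric with mean 8/(8-k).
Sum over k = 2,...,7: E = 8/6 + 8/5 + 8/4 + 8/3 + 8/2 + 8/1 = 19.6000.

19.600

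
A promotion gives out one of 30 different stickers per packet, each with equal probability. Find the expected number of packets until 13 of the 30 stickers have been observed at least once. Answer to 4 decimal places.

16.6630

Going from k to k+1 distinct takes a geometric number of packets with mean 30/(30-k).
Sum over k = 0,...,12: E = 30/30 + 30/29 + 30/28 + ... + 30/19 + 30/18 = 16.66304.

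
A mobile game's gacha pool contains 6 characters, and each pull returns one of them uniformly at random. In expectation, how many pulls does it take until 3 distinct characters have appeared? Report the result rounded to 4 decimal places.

3.7000

Going from k to k+1 distinct takes a geometric number of pulls with mean 6/(6-k).
Sum over k = 0,...,2: E = 6/6 + 6/5 + 6/4 = 3.70000.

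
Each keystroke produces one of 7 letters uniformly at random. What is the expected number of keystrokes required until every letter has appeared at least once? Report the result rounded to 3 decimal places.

After k distinct letters have appeared, the next keystroke gives a new one with probability (7-k)/7, so the expected wait for the (k+1)-th is 7/(7-k).
E[T] = 7/7 + 7/6 + 7/5 + ... + 7/2 + 7/1 = 7·H_{7}.
H_{7} = 2.5929, so E[T] = 18.1500.

18.150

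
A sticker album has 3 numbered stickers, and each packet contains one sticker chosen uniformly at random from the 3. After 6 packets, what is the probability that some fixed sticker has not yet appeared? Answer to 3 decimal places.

On each packet the fixed sticker fails to appear with probability 2/3.
P(still missing after 6) = (2/3)^6 = 0.0878.

0.088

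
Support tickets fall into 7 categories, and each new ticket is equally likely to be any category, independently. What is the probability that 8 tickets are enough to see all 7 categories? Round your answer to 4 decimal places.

0.0245

Let A_i be the event that category i is missing after 8 tickets. By inclusion–exclusion on the A_i,
P(all seen) = Σ_{j=0}^{7} (-1)^j C(7,j)((7-j)/7)^8
= 1.00000 - 2.03950 + 1.42297 - 0.39789 + 0.03983 - 0.00093 + 0.00000 - 0.00000
= 0.02448.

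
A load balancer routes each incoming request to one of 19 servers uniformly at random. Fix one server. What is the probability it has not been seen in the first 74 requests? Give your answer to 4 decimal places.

Each request misses the fixed server with probability (19-1)/19 = 18/19, independently.
P(still missing after 74) = (18/19)^74 = 0.01830.

0.0183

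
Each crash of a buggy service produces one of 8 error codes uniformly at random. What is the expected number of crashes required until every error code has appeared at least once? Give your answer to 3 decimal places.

21.743

Split into phases: going from k distinct to k+1 distinct takes on average 8/(8-k) crashes.
E[T] = 8/8 + 8/7 + 8/6 + ... + 8/2 + 8/1 = 8·H_{8}.
H_{8} = 2.7179, so E[T] = 21.7429.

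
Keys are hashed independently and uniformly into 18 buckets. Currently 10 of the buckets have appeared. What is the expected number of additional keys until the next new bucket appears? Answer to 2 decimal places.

2.25

Each key yields a new bucket with probability (18-10)/18 = 8/18, so the wait is geometric with mean 18/8.
E = 18/8 = 2.250.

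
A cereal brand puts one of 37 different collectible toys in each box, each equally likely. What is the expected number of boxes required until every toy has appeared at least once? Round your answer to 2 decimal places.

Split into phases: going from k distinct to k+1 distinct takes on average 37/(37-k) boxes.
E[T] = 37/37 + 37/36 + 37/35 + ... + 37/2 + 37/1 = 37·H_{37}.
H_{37} = 4.202, so E[T] = 155.459.

155.46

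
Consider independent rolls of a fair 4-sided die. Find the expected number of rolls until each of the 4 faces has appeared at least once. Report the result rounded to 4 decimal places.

8.3333

The wait to go from k to k+1 distinct faces is geometric with mean 4/(4-k).
E[T] = 4/4 + 4/3 + 4/2 + 4/1 = 4·H_{4}.
H_{4} = 2.08333, so E[T] = 8.33333.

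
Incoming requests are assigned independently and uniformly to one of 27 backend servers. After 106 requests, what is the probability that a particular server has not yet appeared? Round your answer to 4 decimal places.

0.0183

Each request misses the fixed server with probability (27-1)/27 = 26/27, independently.
P(still missing after 106) = (26/27)^106 = 0.01831.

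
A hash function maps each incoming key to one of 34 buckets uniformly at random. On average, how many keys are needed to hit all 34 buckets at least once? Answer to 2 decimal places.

The wait to go from k to k+1 distinct buckets is geometric with mean 34/(34-k).
E[T] = 34/34 + 34/33 + 34/32 + ... + 34/2 + 34/1 = 34·H_{34}.
H_{34} = 4.118, so E[T] = 140.019.

140.02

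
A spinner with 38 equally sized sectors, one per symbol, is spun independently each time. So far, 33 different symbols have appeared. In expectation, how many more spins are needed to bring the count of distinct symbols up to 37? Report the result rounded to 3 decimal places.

The wait to go from k to k+1 distinct symbols is geometric with mean 38/(38-k).
Sum over k = 33,...,36: E = 38/5 + 38/4 + 38/3 + 38/2 = 48.7667.

48.767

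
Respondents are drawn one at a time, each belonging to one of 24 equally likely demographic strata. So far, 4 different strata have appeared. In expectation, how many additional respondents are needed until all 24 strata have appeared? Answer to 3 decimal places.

86.346

From k distinct to k+1 distinct takes on average 24/(24-k) respondents.
Sum over k = 4,...,23: E = 24/20 + 24/19 + 24/18 + ... + 24/2 + 24/1 = 86.3458.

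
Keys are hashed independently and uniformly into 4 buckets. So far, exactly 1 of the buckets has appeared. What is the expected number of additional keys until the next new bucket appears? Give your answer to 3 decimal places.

1.333

The number of keys until the next new bucket is geometric with success probability 3/4, so its mean is 4/3.
E = 4/3 = 1.3333.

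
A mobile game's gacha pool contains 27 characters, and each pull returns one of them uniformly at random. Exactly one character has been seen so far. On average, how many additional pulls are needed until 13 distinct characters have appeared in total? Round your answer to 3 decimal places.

The wait to go from k to k+1 distinct characters is geometric with mean 27/(27-k).
Sum over k = 1,...,12: E = 27/26 + 27/25 + 27/24 + ... + 27/16 + 27/15 = 16.2771.

16.277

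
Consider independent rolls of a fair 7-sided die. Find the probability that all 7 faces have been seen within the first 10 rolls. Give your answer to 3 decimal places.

0.105

Let A_i be the event that face i is missing after 10 rolls. By inclusion–exclusion on the A_i,
P(all seen) = Σ_{j=0}^{7} (-1)^j C(7,j)((7-j)/7)^10
= 1.0000 - 1.4984 + 0.7260 - 0.1299 + 0.0073 - 0.0001 + 0.0000 - 0.0000
= 0.1049.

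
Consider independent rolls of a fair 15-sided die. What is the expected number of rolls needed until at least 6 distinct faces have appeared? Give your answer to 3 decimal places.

With k distinct faces already seen, the next new one arrives after an expected 15/(15-k) rolls.
Sum over k = 0,...,5: E = 15/15 + 15/14 + 15/13 + 15/12 + 15/11 + 15/10 = 7.3389.

7.339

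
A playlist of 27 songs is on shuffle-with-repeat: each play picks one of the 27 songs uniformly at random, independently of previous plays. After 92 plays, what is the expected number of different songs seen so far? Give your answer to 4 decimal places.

For each song, P(seen in 92 plays) = 1 - (26/27)^92 = 0.96895.
By linearity of expectation, E[distinct seen] = 27·(1 - (26/27)^92) = 26.16161.

26.1616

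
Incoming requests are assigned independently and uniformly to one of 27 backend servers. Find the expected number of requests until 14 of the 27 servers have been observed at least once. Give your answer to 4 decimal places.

Going from k to k+1 distinct takes a geometric number of requests with mean 27/(27-k).
Sum over k = 0,...,13: E = 27/27 + 27/26 + 27/25 + ... + 27/15 + 27/14 = 19.20572.

19.2057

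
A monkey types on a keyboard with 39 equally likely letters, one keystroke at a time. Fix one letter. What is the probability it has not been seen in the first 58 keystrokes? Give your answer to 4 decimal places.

0.2217

On each keystroke the fixed letter fails to appear with probability 38/39.
P(still missing after 58) = (38/39)^58 = 0.22167.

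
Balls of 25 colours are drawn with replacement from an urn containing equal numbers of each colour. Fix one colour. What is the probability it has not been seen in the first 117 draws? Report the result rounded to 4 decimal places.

0.0084

On each draw the fixed colour fails to appear with probability 24/25.
P(still missing after 117) = (24/25)^117 = 0.00843.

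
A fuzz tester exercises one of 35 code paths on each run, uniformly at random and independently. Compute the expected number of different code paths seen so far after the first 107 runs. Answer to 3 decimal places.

33.426

For each code path, P(seen in 107 runs) = 1 - (34/35)^107 = 0.9550.
By linearity of expectation, E[distinct seen] = 35·(1 - (34/35)^107) = 33.4259.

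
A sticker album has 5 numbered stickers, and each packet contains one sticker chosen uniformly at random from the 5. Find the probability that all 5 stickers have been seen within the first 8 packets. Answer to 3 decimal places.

0.323

By inclusion–exclusion over which stickers are missing,
P(all seen) = Σ_{j=0}^{5} (-1)^j C(5,j)((5-j)/5)^8
= 1.0000 - 0.8389 + 0.1680 - 0.0066 + 0.0000 - 0.0000
= 0.3226.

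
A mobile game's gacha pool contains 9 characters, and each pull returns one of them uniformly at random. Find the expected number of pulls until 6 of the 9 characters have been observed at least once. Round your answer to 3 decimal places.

8.961

With k distinct characters already seen, the next new one arrives after an expected 9/(9-k) pulls.
Sum over k = 0,...,5: E = 9/9 + 9/8 + 9/7 + 9/6 + 9/5 + 9/4 = 8.9607.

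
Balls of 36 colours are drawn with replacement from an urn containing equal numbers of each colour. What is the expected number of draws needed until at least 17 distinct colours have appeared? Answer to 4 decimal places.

Going from k to k+1 distinct takes a geometric number of draws with mean 36/(36-k).
Sum over k = 0,...,16: E = 36/36 + 36/35 + 36/34 + ... + 36/21 + 36/20 = 22.56550.

22.5655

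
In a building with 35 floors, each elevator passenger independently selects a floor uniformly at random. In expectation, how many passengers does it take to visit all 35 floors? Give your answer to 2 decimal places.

After k distinct floors have appeared, the next passenger gives a new one with probability (35-k)/35, so the expected wait for the (k+1)-th is 35/(35-k).
E[T] = 35/35 + 35/34 + 35/33 + ... + 35/2 + 35/1 = 35·H_{35}.
H_{35} = 4.147, so E[T] = 145.137.

145.14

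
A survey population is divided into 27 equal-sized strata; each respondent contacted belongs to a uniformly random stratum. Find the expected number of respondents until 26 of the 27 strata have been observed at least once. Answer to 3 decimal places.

78.069

With k distinct strata already seen, the next new one arrives after an expected 27/(27-k) respondents.
Sum over k = 0,...,25: E = 27/27 + 27/26 + 27/25 + ... + 27/3 + 27/2 = 78.0693.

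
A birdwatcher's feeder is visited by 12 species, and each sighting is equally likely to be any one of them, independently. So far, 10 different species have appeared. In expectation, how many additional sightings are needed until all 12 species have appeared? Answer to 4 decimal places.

From k distinct to k+1 distinct takes on average 12/(12-k) sightings.
Sum over k = 10,...,11: E = 12/2 + 12/1 = 18.00000.

18.0000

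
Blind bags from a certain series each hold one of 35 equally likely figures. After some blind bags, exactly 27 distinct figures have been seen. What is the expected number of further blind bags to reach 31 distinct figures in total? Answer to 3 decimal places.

22.208

The wait to go from k to k+1 distinct figures is geometric with mean 35/(35-k).
Sum over k = 27,...,30: E = 35/8 + 35/7 + 35/6 + 35/5 = 22.2083.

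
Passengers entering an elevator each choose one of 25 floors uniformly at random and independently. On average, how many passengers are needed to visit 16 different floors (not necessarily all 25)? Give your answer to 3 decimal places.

Going from k to k+1 distinct takes a geometric number of passengers with mean 25/(25-k).
Sum over k = 0,...,15: E = 25/25 + 25/24 + 25/23 + ... + 25/11 + 25/10 = 24.6747.

24.675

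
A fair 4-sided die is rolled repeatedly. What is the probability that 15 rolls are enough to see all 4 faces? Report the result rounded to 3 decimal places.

By inclusion–exclusion over which faces are missing,
P(all seen) = Σ_{j=0}^{4} (-1)^j C(4,j)((4-j)/4)^15
= 1.0000 - 0.0535 + 0.0002 - 0.0000 + 0.0000
= 0.9467.

0.947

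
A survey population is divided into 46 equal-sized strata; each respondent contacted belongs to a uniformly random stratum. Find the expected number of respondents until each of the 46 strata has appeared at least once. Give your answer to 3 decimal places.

203.168

After k distinct strata have appeared, the next respondent gives a new one with probability (46-k)/46, so the expected wait for the (k+1)-th is 46/(46-k).
E[T] = 46/46 + 46/45 + 46/44 + ... + 46/2 + 46/1 = 46·H_{46}.
H_{46} = 4.4167, so E[T] = 203.1676.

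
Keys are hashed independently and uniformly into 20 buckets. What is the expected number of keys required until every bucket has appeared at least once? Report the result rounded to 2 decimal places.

71.95

After k distinct buckets have appeared, the next key gives a new one with probability (20-k)/20, so the expected wait for the (k+1)-th is 20/(20-k).
E[T] = 20/20 + 20/19 + 20/18 + ... + 20/2 + 20/1 = 20·H_{20}.
H_{20} = 3.598, so E[T] = 71.955.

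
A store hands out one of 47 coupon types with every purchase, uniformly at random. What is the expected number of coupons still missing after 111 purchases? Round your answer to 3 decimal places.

For each coupon, P(unseen after 111) = (46/47)^111 = 0.0919.
By linearity of expectation, E[unseen] = 47·(46/47)^111 = 4.3187.

4.319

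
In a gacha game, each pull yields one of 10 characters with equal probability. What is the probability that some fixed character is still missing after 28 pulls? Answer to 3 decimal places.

On each pull the fixed character fails to appear with probability 9/10.
P(still missing after 28) = (9/10)^28 = 0.0523.

0.052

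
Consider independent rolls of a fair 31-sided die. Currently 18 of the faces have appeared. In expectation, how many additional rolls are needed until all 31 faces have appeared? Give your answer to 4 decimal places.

From k distinct to k+1 distinct takes on average 31/(31-k) rolls.
Sum over k = 18,...,30: E = 31/13 + 31/12 + 31/11 + ... + 31/2 + 31/1 = 98.58415.

98.5841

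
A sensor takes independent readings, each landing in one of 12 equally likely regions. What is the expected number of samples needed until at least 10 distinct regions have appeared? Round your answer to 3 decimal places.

19.239

Going from k to k+1 distinct takes a geometric number of samples with mean 12/(12-k).
Sum over k = 0,...,9: E = 12/12 + 12/11 + 12/10 + ... + 12/4 + 12/3 = 19.2385.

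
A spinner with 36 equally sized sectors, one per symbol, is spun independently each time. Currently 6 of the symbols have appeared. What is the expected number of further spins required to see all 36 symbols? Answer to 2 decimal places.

143.82

With k distinct symbols already seen, the next new one takes an expected 36/(36-k) spins.
Sum over k = 6,...,35: E = 36/30 + 36/29 + 36/28 + ... + 36/2 + 36/1 = 143.820.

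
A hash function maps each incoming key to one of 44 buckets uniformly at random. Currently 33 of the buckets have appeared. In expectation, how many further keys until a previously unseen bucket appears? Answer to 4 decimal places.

4.0000

The number of keys until the next new bucket is geometric with success probability 11/44, so its mean is 44/11.
E = 44/11 = 4.00000.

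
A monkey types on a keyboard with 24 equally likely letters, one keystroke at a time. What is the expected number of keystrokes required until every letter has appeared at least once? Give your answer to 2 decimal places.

Split into phases: going from k distinct to k+1 distinct takes on average 24/(24-k) keystrokes.
E[T] = 24/24 + 24/23 + 24/22 + ... + 24/2 + 24/1 = 24·H_{24}.
H_{24} = 3.776, so E[T] = 90.623.

90.62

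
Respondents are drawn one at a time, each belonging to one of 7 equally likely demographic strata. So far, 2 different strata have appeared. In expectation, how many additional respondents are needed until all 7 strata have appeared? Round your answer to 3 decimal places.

15.983

With k distinct strata already seen, the next new one takes an expected 7/(7-k) respondents.
Sum over k = 2,...,6: E = 7/5 + 7/4 + 7/3 + 7/2 + 7/1 = 15.9833.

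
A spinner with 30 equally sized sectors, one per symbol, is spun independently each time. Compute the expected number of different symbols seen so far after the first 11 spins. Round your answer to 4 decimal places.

9.3383

For each symbol, P(seen in 11 spins) = 1 - (29/30)^11 = 0.31128.
By linearity of expectation, E[distinct seen] = 30·(1 - (29/30)^11) = 9.33833.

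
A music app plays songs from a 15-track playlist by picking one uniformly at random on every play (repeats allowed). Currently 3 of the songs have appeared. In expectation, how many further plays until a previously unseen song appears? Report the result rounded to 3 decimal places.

1.250

Each play yields a new song with probability (15-3)/15 = 12/15, so the wait is geometric with mean 15/12.
E = 15/12 = 1.2500.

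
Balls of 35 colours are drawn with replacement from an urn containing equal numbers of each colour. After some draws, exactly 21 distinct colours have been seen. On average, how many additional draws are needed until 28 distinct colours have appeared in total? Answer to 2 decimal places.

From k distinct to k+1 distinct takes on average 35/(35-k) draws.
Sum over k = 21,...,27: E = 35/14 + 35/13 + 35/12 + ... + 35/9 + 35/8 = 23.055.

23.05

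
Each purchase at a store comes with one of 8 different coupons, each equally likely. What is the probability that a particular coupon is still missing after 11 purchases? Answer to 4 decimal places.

Each purchase misses the fixed coupon with probability (8-1)/8 = 7/8, independently.
P(still missing after 11) = (7/8)^11 = 0.23019.

0.2302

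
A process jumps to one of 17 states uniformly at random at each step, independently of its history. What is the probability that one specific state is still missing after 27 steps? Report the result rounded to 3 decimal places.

0.195

Each step misses the fixed state with probability (17-1)/17 = 16/17, independently.
P(still missing after 27) = (16/17)^27 = 0.1946.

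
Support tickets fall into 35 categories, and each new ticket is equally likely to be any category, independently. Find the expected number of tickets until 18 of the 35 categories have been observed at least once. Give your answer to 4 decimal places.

24.7530

With k distinct categories already seen, the next new one arrives after an expected 35/(35-k) tickets.
Sum over k = 0,...,17: E = 35/35 + 35/34 + 35/33 + ... + 35/19 + 35/18 = 24.75301.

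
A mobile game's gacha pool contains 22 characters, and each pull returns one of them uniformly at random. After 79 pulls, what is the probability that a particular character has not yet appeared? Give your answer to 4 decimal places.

0.0253

On each pull the fixed character fails to appear with probability 21/22.
P(still missing after 79) = (21/22)^79 = 0.02535.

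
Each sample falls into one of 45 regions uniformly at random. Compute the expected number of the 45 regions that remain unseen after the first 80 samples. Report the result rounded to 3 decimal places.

For each region, P(unseen after 80) = (44/45)^80 = 0.1657.
By linearity of expectation, E[unseen] = 45·(44/45)^80 = 7.4546.

7.455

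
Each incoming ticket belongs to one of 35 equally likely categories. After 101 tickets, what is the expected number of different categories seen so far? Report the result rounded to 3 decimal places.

33.127

For each category, P(seen in 101 tickets) = 1 - (34/35)^101 = 0.9465.
By linearity of expectation, E[distinct seen] = 35·(1 - (34/35)^101) = 33.1269.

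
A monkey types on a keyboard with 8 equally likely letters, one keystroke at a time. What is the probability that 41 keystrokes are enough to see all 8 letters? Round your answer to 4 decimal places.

0.9667

Let A_i be the event that letter i is missing after 41 keystrokes. By inclusion–exclusion on the A_i,
P(all seen) = Σ_{j=0}^{8} (-1)^j C(8,j)((8-j)/8)^41
= 1.00000 - 0.03353 + 0.00021 - 0.00000 + 0.00000 - 0.00000 + 0.00000 - 0.00000 + 0.00000
= 0.96668.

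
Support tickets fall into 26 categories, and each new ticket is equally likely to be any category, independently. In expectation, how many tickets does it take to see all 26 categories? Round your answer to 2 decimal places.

Split into phases: going from k distinct to k+1 distinct takes on average 26/(26-k) tickets.
E[T] = 26/26 + 26/25 + 26/24 + ... + 26/2 + 26/1 = 26·H_{26}.
H_{26} = 3.854, so E[T] = 100.215.

100.21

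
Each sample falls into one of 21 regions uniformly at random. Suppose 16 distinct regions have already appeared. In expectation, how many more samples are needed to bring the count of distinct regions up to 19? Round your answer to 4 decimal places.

16.4500

From k distinct to k+1 distinct takes on average 21/(21-k) samples.
Sum over k = 16,...,18: E = 21/5 + 21/4 + 21/3 = 16.45000.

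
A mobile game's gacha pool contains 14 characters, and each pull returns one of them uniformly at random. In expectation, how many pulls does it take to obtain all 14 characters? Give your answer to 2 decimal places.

45.52

Split into phases: going from k distinct to k+1 distinct takes on average 14/(14-k) pulls.
E[T] = 14/14 + 14/13 + 14/12 + ... + 14/2 + 14/1 = 14·H_{14}.
H_{14} = 3.252, so E[T] = 45.522.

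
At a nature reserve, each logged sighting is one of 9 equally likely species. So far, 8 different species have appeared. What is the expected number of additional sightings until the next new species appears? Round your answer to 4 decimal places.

The number of sightings until the next new species is geometric with success probability 1/9, so its mean is 9/1.
E = 9/1 = 9.00000.

9.0000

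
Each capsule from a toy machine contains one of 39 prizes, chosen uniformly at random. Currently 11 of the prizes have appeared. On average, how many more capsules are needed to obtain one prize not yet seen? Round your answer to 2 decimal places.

The number of capsules until the next new prize is geometric with success probability 28/39, so its mean is 39/28.
E = 39/28 = 1.393.

1.39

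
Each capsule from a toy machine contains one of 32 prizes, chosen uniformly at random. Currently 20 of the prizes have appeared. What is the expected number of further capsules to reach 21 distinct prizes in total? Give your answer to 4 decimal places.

2.6667

With k distinct prizes already seen, the next new one takes an expected 32/(32-k) capsules.
Only the k = 20 term is needed: E = 32/12 = 2.66667.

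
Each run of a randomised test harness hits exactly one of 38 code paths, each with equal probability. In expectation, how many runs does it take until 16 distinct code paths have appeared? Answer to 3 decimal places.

Going from k to k+1 distinct takes a geometric number of runs with mean 38/(38-k).
Sum over k = 0,...,15: E = 38/38 + 38/37 + 38/36 + ... + 38/24 + 38/23 = 20.4094.

20.409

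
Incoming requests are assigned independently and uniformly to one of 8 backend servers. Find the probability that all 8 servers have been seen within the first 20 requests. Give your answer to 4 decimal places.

By inclusion–exclusion over which servers are missing,
P(all seen) = Σ_{j=0}^{8} (-1)^j C(8,j)((8-j)/8)^20
= 1.00000 - 0.55367 + 0.08879 - 0.00463 + 0.00007 - 0.00000 + 0.00000 - 0.00000 + 0.00000
= 0.53056.

0.5306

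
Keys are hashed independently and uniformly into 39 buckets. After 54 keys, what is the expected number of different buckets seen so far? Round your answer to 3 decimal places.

For each bucket, P(seen in 54 keys) = 1 - (38/39)^54 = 0.7541.
By linearity of expectation, E[distinct seen] = 39·(1 - (38/39)^54) = 29.4084.

29.408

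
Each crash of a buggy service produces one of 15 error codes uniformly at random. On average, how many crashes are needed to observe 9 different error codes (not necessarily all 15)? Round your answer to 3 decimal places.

Going from k to k+1 distinct takes a geometric number of crashes with mean 15/(15-k).
Sum over k = 0,...,8: E = 15/15 + 15/14 + 15/13 + ... + 15/8 + 15/7 = 13.0234.

13.023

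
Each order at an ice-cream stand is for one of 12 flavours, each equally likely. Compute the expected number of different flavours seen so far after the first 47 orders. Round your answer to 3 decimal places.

11.799

For each flavour, P(seen in 47 orders) = 1 - (11/12)^47 = 0.9833.
By linearity of expectation, E[distinct seen] = 12·(1 - (11/12)^47) = 11.7990.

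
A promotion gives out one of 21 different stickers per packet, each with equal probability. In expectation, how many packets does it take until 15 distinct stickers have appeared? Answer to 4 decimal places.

With k distinct stickers already seen, the next new one arrives after an expected 21/(21-k) packets.
Sum over k = 0,...,14: E = 21/21 + 21/20 + 21/19 + ... + 21/8 + 21/7 = 25.10253.

25.1025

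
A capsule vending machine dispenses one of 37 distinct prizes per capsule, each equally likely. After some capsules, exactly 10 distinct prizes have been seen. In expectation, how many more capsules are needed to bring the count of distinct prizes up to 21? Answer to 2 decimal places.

18.90

From k distinct to k+1 distinct takes on average 37/(37-k) capsules.
Sum over k = 10,...,20: E = 37/27 + 37/26 + 37/25 + ... + 37/18 + 37/17 = 18.897.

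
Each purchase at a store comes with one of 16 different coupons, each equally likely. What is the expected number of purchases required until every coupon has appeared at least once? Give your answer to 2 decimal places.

Split into phases: going from k distinct to k+1 distinct takes on average 16/(16-k) purchases.
E[T] = 16/16 + 16/15 + 16/14 + ... + 16/2 + 16/1 = 16·H_{16}.
H_{16} = 3.381, so E[T] = 54.092.

54.09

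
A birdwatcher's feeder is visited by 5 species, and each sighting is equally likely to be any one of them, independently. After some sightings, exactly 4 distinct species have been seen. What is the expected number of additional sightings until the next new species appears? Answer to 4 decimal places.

5.0000

The number of sightings until the next new species is geometric with success probability 1/5, so its mean is 5/1.
E = 5/1 = 5.00000.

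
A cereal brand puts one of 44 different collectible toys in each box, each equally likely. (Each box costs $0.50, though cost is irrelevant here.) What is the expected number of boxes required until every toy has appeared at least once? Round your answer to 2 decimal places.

192.40

After k distinct toys have appeared, the next box gives a new one with probability (44-k)/44, so the expected wait for the (k+1)-th is 44/(44-k).
E[T] = 44/44 + 44/43 + 44/42 + ... + 44/2 + 44/1 = 44·H_{44}.
H_{44} = 4.373, so E[T] = 192.400.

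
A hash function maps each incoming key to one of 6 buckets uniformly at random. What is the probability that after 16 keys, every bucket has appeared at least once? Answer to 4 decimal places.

By inclusion–exclusion over which buckets are missing,
P(all seen) = Σ_{j=0}^{6} (-1)^j C(6,j)((6-j)/6)^16
= 1.00000 - 0.32453 + 0.02284 - 0.00031 + 0.00000 - 0.00000 + 0.00000
= 0.69800.

0.6980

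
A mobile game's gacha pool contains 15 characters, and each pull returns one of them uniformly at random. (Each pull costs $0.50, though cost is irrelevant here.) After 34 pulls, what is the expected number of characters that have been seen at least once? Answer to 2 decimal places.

13.56

For each character, P(seen in 34 pulls) = 1 - (14/15)^34 = 0.904.
By linearity of expectation, E[distinct seen] = 15·(1 - (14/15)^34) = 13.563.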